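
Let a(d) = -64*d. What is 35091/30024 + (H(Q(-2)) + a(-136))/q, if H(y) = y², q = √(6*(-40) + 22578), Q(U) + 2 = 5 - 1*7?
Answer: 3899/3336 + 4360*√2482/3723 ≈ 59.513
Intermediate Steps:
Q(U) = -4 (Q(U) = -2 + (5 - 1*7) = -2 + (5 - 7) = -2 - 2 = -4)
q = 3*√2482 (q = √(-240 + 22578) = √22338 = 3*√2482 ≈ 149.46)
35091/30024 + (H(Q(-2)) + a(-136))/q = 35091/30024 + ((-4)² - 64*(-136))/((3*√2482)) = 35091*(1/30024) + (16 + 8704)*(√2482/7446) = 3899/3336 + 8720*(√2482/7446) = 3899/3336 + 4360*√2482/3723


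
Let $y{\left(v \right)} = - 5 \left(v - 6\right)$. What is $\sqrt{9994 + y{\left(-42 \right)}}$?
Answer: $\sqrt{10234} \approx 101.16$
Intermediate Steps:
$y{\left(v \right)} = 30 - 5 v$ ($y{\left(v \right)} = - 5 \left(-6 + v\right) = 30 - 5 v$)
$\sqrt{9994 + y{\left(-42 \right)}} = \sqrt{9994 + \left(30 - -210\right)} = \sqrt{9994 + \left(30 + 210\right)} = \sqrt{9994 + 240} = \sqrt{10234}$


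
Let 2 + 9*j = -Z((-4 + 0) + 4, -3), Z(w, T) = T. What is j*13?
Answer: 13/9 ≈ 1.4444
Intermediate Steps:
j = ⅑ (j = -2/9 + (-1*(-3))/9 = -2/9 + (⅑)*3 = -2/9 + ⅓ = ⅑ ≈ 0.11111)
j*13 = (⅑)*13 = 13/9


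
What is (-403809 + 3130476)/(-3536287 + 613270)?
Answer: -908889/974339 ≈ -0.93283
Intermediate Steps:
(-403809 + 3130476)/(-3536287 + 613270) = 2726667/(-2923017) = 2726667*(-1/2923017) = -908889/974339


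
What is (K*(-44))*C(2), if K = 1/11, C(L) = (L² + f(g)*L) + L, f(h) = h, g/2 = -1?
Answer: -8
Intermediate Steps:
g = -2 (g = 2*(-1) = -2)
C(L) = L² - L (C(L) = (L² - 2*L) + L = L² - L)
K = 1/11 ≈ 0.090909
(K*(-44))*C(2) = ((1/11)*(-44))*(2*(-1 + 2)) = -8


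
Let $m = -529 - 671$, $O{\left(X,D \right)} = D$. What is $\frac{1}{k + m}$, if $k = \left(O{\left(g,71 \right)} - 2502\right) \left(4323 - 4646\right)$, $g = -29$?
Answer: $\frac{1}{784013} \approx 1.2755 \cdot 10^{-6}$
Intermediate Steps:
$m = -1200$ ($m = -529 - 671 = -1200$)
$k = 785213$ ($k = \left(71 - 2502\right) \left(4323 - 4646\right) = \left(-2431\right) \left(-323\right) = 785213$)
$\frac{1}{k + m} = \frac{1}{785213 - 1200} = \frac{1}{784013}$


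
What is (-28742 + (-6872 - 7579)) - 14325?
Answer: -57518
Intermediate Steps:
(-28742 + (-6872 - 7579)) - 14325 = (-28742 - 14451) - 14325 = -43193 - 14325 = -57518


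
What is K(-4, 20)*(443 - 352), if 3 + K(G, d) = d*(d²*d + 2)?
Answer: 14563367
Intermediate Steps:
K(G, d) = -3 + d*(2 + d³) (K(G, d) = -3 + d*(d²*d + 2) = -3 + d*(d³ + 2) = -3 + d*(2 + d³))
K(-4, 20)*(443 - 352) = (-3 + 20⁴ + 2*20)*(443 - 352) = (-3 + 160000 + 40)*91 = 160037*91 = 14563367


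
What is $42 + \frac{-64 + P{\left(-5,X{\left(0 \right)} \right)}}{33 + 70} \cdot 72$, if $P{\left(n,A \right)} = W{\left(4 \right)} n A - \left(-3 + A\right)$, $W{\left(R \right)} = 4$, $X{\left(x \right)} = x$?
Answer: $- \frac{66}{103} \approx -0.64078$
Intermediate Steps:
$P{\left(n,A \right)} = 3 - A + 4 A n$ ($P{\left(n,A \right)} = 4 n A - \left(-3 + A\right) = 4 A n - \left(-3 + A\right) = 3 - A + 4 A n$)
$42 + \frac{-64 + P{\left(-5,X{\left(0 \right)} \right)}}{33 + 70} \cdot 72 = 42 + \frac{-64 + \left(3 - 0 + 4 \cdot 0 \left(-5\right)\right)}{33 + 70} \cdot 72 = 42 + \frac{-64 + \left(3 + 0 + 0\right)}{103} \cdot 72 = 42 + \left(-64 + 3\right) \frac{1}{103} \cdot 72 = 42 + \left(-61\right) \frac{1}{103} \cdot 72 = 42 - \frac{4392}{103} = - \frac{66}{103}$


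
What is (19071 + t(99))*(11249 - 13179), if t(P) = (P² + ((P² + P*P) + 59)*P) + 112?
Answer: -3812566390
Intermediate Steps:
t(P) = 112 + P² + P*(59 + 2*P²) (t(P) = (P² + ((P² + P²) + 59)*P) + 112 = (P² + (2*P² + 59)*P) + 112 = (P² + (59 + 2*P²)*P) + 112 = (P² + P*(59 + 2*P²)) + 112 = 112 + P² + P*(59 + 2*P²))
(19071 + t(99))*(11249 - 13179) = (19071 + (112 + 99² + 2*99³ + 59*99))*(11249 - 13179) = (19071 + (112 + 9801 + 2*970299 + 5841))*(-1930) = (19071 + (112 + 9801 + 1940598 + 5841))*(-1930) = (19071 + 1956352)*(-1930) = 1975423*(-1930) = -3812566390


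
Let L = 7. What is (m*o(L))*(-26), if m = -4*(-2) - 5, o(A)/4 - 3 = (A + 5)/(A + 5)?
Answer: -1248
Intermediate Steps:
o(A) = 16 (o(A) = 12 + 4*((A + 5)/(A + 5)) = 12 + 4*((5 + A)/(5 + A)) = 12 + 4*1 = 12 + 4 = 16)
m = 3 (m = 8 - 5 = 3)
(m*o(L))*(-26) = (3*16)*(-26) = 48*(-26) = -1248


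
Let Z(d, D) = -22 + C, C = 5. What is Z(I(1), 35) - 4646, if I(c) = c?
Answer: -4663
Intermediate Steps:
Z(d, D) = -17 (Z(d, D) = -22 + 5 = -17)
Z(I(1), 35) - 4646 = -17 - 4646 = -4663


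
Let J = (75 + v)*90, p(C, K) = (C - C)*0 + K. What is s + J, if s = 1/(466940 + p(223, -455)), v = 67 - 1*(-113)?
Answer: 10705830751/466485 ≈ 22950.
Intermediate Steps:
p(C, K) = K (p(C, K) = 0*0 + K = 0 + K = K)
v = 180 (v = 67 + 113 = 180)
J = 22950 (J = (75 + 180)*90 = 255*90 = 22950)
s = 1/466485 (s = 1/(466940 - 455) = 1/466485 ≈ 2.1437e-6)
s + J = 1/466485 + 22950 = 10705830751/466485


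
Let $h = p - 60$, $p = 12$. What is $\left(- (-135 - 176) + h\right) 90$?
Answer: $23670$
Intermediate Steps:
$h = -48$ ($h = 12 - 60 = -48$)
$\left(- (-135 - 176) + h\right) 90 = \left(- (-135 - 176) - 48\right) 90 = \left(\left(-1\right) \left(-311\right) - 48\right) 90 = \left(311 - 48\right) 90 = 263 \cdot 90 = 23670$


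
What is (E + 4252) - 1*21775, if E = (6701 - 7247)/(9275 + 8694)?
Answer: -44981619/2567 ≈ -17523.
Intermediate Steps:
E = -78/2567 (E = -546/17969 = -546*1/17969 = -78/2567 ≈ -0.030386)
(E + 4252) - 1*21775 = (-78/2567 + 4252) - 1*21775 = 10914806/2567 - 21775 = -44981619/2567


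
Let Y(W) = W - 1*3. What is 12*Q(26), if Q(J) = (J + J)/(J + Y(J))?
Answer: 624/49 ≈ 12.735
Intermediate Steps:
Y(W) = -3 + W (Y(W) = W - 3 = -3 + W)
Q(J) = 2*J/(-3 + 2*J) (Q(J) = (J + J)/(J + (-3 + J)) = (2*J)/(-3 + 2*J) = 2*J/(-3 + 2*J))
12*Q(26) = 12*(2*26/(-3 + 2*26)) = 12*(2*26/(-3 + 52)) = 12*(2*26/49) = 12*(2*26*(1/49)) = 12*(52/49) = 624/49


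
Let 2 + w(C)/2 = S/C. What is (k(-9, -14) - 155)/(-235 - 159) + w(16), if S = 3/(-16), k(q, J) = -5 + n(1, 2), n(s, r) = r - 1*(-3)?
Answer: -91535/25216 ≈ -3.6300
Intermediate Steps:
n(s, r) = 3 + r (n(s, r) = r + 3 = 3 + r)
k(q, J) = 0 (k(q, J) = -5 + (3 + 2) = -5 + 5 = 0)
S = -3/16 (S = 3*(-1/16) = -3/16 ≈ -0.18750)
w(C) = -4 - 3/(8*C) (w(C) = -4 + 2*(-3/(16*C)) = -4 - 3/(8*C))
(k(-9, -14) - 155)/(-235 - 159) + w(16) = (0 - 155)/(-235 - 159) + (-4 - 3/8/16) = -155/(-394) + (-4 - 3/8*1/16) = -155*(-1/394) + (-4 - 3/128) = 155/394 - 515/128 = -91535/25216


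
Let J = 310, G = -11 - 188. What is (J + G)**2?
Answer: 12321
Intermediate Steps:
G = -199
(J + G)**2 = (310 - 199)**2 = 111**2 = 12321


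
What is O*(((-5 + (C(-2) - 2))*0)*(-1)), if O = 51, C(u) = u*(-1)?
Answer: 0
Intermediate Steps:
C(u) = -u
O*(((-5 + (C(-2) - 2))*0)*(-1)) = 51*(((-5 + (-1*(-2) - 2))*0)*(-1)) = 51*(((-5 + (2 - 2))*0)*(-1)) = 51*(((-5 + 0)*0)*(-1)) = 51*(-5*0*(-1)) = 51*(0*(-1)) = 51*0 = 0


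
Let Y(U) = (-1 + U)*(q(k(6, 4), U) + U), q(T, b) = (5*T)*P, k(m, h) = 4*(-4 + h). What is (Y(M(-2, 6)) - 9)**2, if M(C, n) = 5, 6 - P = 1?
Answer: 121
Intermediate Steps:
P = 5 (P = 6 - 1*1 = 6 - 1 = 5)
k(m, h) = -16 + 4*h
q(T, b) = 25*T (q(T, b) = (5*T)*5 = 25*T)
Y(U) = U*(-1 + U) (Y(U) = (-1 + U)*(25*(-16 + 4*4) + U) = (-1 + U)*(25*(-16 + 16) + U) = (-1 + U)*(25*0 + U) = (-1 + U)*(0 + U) = (-1 + U)*U = U*(-1 + U))
(Y(M(-2, 6)) - 9)**2 = (5*(-1 + 5) - 9)**2 = (5*4 - 9)**2 = (20 - 9)**2 = 11**2 = 121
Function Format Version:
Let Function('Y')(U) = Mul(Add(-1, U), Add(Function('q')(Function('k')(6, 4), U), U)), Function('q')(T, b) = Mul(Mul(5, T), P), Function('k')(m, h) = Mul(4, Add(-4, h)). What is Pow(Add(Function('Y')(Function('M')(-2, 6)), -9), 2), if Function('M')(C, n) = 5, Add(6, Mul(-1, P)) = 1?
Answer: 121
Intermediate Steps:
P = 5 (P = Add(6, Mul(-1, 1)) = Add(6, -1) = 5)
Function('k')(m, h) = Add(-16, Mul(4, h))
Function('q')(T, b) = Mul(25, T) (Function('q')(T, b) = Mul(Mul(5, T), 5) = Mul(25, T))
Function('Y')(U) = Mul(U, Add(-1, U)) (Function('Y')(U) = Mul(Add(-1, U), Add(Mul(25, Add(-16, Mul(4, 4))), U)) = Mul(Add(-1, U), Add(Mul(25, Add(-16, 16)), U)) = Mul(Add(-1, U), Add(Mul(25, 0), U)) = Mul(Add(-1, U), Add(0, U)) = Mul(Add(-1, U), U) = Mul(U, Add(-1, U)))
Pow(Add(Function('Y')(Function('M')(-2, 6)), -9), 2) = Pow(Add(Mul(5, Add(-1, 5)), -9), 2) = Pow(Add(Mul(5, 4), -9), 2) = Pow(Add(20, -9), 2) = Pow(11, 2) = 121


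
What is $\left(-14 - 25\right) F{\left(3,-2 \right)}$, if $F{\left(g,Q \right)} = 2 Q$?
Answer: $156$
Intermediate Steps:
$\left(-14 - 25\right) F{\left(3,-2 \right)} = \left(-14 - 25\right) 2 \left(-2\right) = \left(-39\right) \left(-4\right) = 156$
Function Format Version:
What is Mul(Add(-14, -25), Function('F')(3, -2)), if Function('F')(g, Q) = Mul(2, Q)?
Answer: 156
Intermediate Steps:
Mul(Add(-14, -25), Function('F')(3, -2)) = Mul(Add(-14, -25), Mul(2, -2)) = Mul(-39, -4) = 156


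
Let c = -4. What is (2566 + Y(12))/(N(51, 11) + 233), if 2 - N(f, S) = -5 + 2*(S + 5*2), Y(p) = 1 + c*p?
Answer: 229/18 ≈ 12.722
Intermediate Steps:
Y(p) = 1 - 4*p
N(f, S) = -13 - 2*S (N(f, S) = 2 - (-5 + 2*(S + 5*2)) = 2 - (-5 + 2*(S + 10)) = 2 - (-5 + 2*(10 + S)) = 2 - (-5 + (20 + 2*S)) = 2 - (15 + 2*S) = 2 + (-15 - 2*S) = -13 - 2*S)
(2566 + Y(12))/(N(51, 11) + 233) = (2566 + (1 - 4*12))/((-13 - 2*11) + 233) = (2566 + (1 - 48))/((-13 - 22) + 233) = (2566 - 47)/(-35 + 233) = 2519/198 = 2519*(1/198) = 229/18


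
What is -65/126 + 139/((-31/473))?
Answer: -8286137/3906 ≈ -2121.4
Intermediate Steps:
-65/126 + 139/((-31/473)) = -65*1/126 + 139/((-31*1/473)) = -65/126 + 139/(-31/473) = -65/126 + 139*(-473/31) = -65/126 - 65747/31 = -8286137/3906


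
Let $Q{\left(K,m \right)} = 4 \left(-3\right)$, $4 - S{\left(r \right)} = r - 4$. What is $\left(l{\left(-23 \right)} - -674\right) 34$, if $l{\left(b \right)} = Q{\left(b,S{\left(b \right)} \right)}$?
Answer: $22508$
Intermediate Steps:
$S{\left(r \right)} = 8 - r$ ($S{\left(r \right)} = 4 - \left(r - 4\right) = 4 - \left(-4 + r\right) = 8 - r$)
$Q{\left(K,m \right)} = -12$
$l{\left(b \right)} = -12$
$\left(l{\left(-23 \right)} - -674\right) 34 = \left(-12 - -674\right) 34 = \left(-12 + 674\right) 34 = 662 \cdot 34 = 22508$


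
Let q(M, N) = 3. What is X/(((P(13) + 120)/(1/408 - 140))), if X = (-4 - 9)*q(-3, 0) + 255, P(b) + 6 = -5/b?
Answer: -6682923/25109 ≈ -266.16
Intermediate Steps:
P(b) = -6 - 5/b
X = 216 (X = (-4 - 9)*3 + 255 = -13*3 + 255 = -39 + 255 = 216)
X/(((P(13) + 120)/(1/408 - 140))) = 216/((((-6 - 5/13) + 120)/(1/408 - 140))) = 216/((((-6 - 5*1/13) + 120)/(1/408 - 140))) = 216/((((-6 - 5/13) + 120)/(-57119/408))) = 216/(((-83/13 + 120)*(-408/57119))) = 216/(((1477/13)*(-408/57119))) = 216/(-602616/742547) = 216*(-742547/602616) = -6682923/25109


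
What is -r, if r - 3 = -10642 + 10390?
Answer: 249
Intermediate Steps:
r = -249 (r = 3 + (-10642 + 10390) = 3 - 252 = -249)
-r = -1*(-249) = 249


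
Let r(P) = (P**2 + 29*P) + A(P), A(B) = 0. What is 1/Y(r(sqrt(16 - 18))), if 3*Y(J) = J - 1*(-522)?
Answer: 260/45347 - 29*I*sqrt(2)/90694 ≈ 0.0057336 - 0.0004522*I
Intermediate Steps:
r(P) = P**2 + 29*P (r(P) = (P**2 + 29*P) + 0 = P**2 + 29*P)
Y(J) = 174 + J/3 (Y(J) = (J - 1*(-522))/3 = (J + 522)/3 = (522 + J)/3 = 174 + J/3)
1/Y(r(sqrt(16 - 18))) = 1/(174 + (sqrt(16 - 18)*(29 + sqrt(16 - 18)))/3) = 1/(174 + (sqrt(-2)*(29 + sqrt(-2)))/3) = 1/(174 + ((I*sqrt(2))*(29 + I*sqrt(2)))/3) = 1/(174 + (I*sqrt(2)*(29 + I*sqrt(2)))/3) = 1/(174 + I*sqrt(2)*(29 + I*sqrt(2))/3)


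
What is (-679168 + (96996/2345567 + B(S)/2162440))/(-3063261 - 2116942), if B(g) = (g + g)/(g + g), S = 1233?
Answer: 492120048222904119/3753536540864400920 ≈ 0.13111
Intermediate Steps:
B(g) = 1 (B(g) = (2*g)/((2*g)) = (2*g)*(1/(2*g)) = 1)
(-679168 + (96996/2345567 + B(S)/2162440))/(-3063261 - 2116942) = (-679168 + (96996/2345567 + 1/2162440))/(-3063261 - 2116942) = (-679168 + (96996*(1/2345567) + 1*(1/2162440)))/(-5180203) = (-679168 + (96996/2345567 + 1/2162440))*(-1/5180203) = (-679168 + 29964339401/724592557640)*(-1/5180203) = -492120048222904119/724592557640*(-1/5180203) = 492120048222904119/3753536540864400920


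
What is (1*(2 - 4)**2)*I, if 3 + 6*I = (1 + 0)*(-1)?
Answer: -8/3 ≈ -2.6667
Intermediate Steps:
I = -2/3 (I = -1/2 + ((1 + 0)*(-1))/6 = -1/2 + (1*(-1))/6 = -1/2 + (1/6)*(-1) = -1/2 - 1/6 = -2/3 ≈ -0.66667)
(1*(2 - 4)**2)*I = (1*(2 - 4)**2)*(-2/3) = (1*(-2)**2)*(-2/3) = (1*4)*(-2/3) = 4*(-2/3) = -8/3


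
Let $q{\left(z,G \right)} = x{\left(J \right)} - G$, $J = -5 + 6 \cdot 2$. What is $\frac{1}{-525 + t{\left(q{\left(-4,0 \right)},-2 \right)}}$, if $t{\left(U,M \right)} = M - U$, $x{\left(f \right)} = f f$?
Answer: $- \frac{1}{576} \approx -0.0017361$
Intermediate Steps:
$J = 7$ ($J = -5 + 12 = 7$)
$x{\left(f \right)} = f^{2}$
$q{\left(z,G \right)} = 49 - G$ ($q{\left(z,G \right)} = 7^{2} - G = 49 - G$)
$\frac{1}{-525 + t{\left(q{\left(-4,0 \right)},-2 \right)}} = \frac{1}{-525 - \left(51 + 0\right)} = \frac{1}{-525 - 51} = \frac{1}{-576} = - \frac{1}{576}$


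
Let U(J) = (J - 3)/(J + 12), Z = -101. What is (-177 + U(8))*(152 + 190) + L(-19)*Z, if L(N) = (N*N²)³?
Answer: 65182914830461/2 ≈ 3.2591e+13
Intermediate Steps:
U(J) = (-3 + J)/(12 + J)
L(N) = N⁹ (L(N) = (N³)³ = N⁹)
(-177 + U(8))*(152 + 190) + L(-19)*Z = (-177 + (-3 + 8)/(12 + 8))*(152 + 190) + (-19)⁹*(-101) = (-177 + 5/20)*342 - 322687697779*(-101) = (-177 + (1/20)*5)*342 + 32591457475679 = (-177 + ¼)*342 + 32591457475679 = -707/4*342 + 32591457475679 = -120897/2 + 32591457475679 = 65182914830461/2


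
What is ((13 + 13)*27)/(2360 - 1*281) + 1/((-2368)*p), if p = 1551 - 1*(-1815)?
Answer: 18839801/55794816 ≈ 0.33766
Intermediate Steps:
p = 3366 (p = 1551 + 1815 = 3366)
((13 + 13)*27)/(2360 - 1*281) + 1/((-2368)*p) = ((13 + 13)*27)/(2360 - 1*281) + 1/(-2368*3366) = (26*27)/(2360 - 281) - 1/2368*1/3366 = 702/2079 - 1/7970688 = 702*(1/2079) - 1/7970688 = 26/77 - 1/7970688 = 18839801/55794816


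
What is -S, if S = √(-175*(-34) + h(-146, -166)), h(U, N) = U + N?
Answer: -√5638 ≈ -75.087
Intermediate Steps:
h(U, N) = N + U
S = √5638 (S = √(-175*(-34) + (-166 - 146)) = √(5950 - 312) = √5638 ≈ 75.087)
-S = -√5638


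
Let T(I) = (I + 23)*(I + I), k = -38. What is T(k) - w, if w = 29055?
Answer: -27915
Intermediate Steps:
T(I) = 2*I*(23 + I) (T(I) = (23 + I)*(2*I) = 2*I*(23 + I))
T(k) - w = 2*(-38)*(23 - 38) - 1*29055 = 2*(-38)*(-15) - 29055 = 1140 - 29055 = -27915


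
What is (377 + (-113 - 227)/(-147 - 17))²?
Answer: 241553764/1681 ≈ 1.4370e+5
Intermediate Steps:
(377 + (-113 - 227)/(-147 - 17))² = (377 - 340/(-164))² = (377 - 340*(-1/164))² = (377 + 85/41)² = (15542/41)² = 241553764/1681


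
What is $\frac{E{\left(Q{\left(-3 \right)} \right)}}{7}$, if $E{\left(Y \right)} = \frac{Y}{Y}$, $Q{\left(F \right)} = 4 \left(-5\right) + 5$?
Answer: $\frac{1}{7} \approx 0.14286$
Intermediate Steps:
$Q{\left(F \right)} = -15$ ($Q{\left(F \right)} = -20 + 5 = -15$)
$E{\left(Y \right)} = 1$
$\frac{E{\left(Q{\left(-3 \right)} \right)}}{7} = 1 \cdot \frac{1}{7} = \frac{1}{7}$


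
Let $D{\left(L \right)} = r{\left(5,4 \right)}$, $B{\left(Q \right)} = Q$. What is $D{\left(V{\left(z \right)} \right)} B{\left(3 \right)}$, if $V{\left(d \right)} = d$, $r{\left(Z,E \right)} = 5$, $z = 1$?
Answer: $15$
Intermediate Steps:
$D{\left(L \right)} = 5$
$D{\left(V{\left(z \right)} \right)} B{\left(3 \right)} = 5 \cdot 3 = 15$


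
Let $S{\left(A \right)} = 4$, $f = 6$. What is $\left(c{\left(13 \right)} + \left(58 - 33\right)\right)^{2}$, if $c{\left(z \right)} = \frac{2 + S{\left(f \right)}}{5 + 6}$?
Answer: $\frac{78961}{121} \approx 652.57$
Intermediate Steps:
$c{\left(z \right)} = \frac{6}{11}$ ($c{\left(z \right)} = \frac{2 + 4}{5 + 6} = \frac{6}{11}$)
$\left(c{\left(13 \right)} + \left(58 - 33\right)\right)^{2} = \left(\frac{6}{11} + \left(58 - 33\right)\right)^{2} = \left(\frac{6}{11} + 25\right)^{2} = \left(\frac{281}{11}\right)^{2} = \frac{78961}{121}$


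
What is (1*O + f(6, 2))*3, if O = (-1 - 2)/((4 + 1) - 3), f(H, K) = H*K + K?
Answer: 75/2 ≈ 37.500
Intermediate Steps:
f(H, K) = K + H*K
O = -3/2 (O = -3/(5 - 3) = -3/2 ≈ -1.5000)
(1*O + f(6, 2))*3 = (1*(-3/2) + 2*(1 + 6))*3 = (-3/2 + 2*7)*3 = (-3/2 + 14)*3 = (25/2)*3 = 75/2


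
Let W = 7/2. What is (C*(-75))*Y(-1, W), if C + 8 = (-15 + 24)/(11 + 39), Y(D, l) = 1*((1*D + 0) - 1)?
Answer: -1173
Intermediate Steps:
W = 7/2 (W = 7*(½) = 7/2 ≈ 3.5000)
Y(D, l) = -1 + D (Y(D, l) = 1*((D + 0) - 1) = 1*(D - 1) = 1*(-1 + D) = -1 + D)
C = -391/50 (C = -8 + (-15 + 24)/(11 + 39) = -8 + 9/50 = -391/50 ≈ -7.8200)
(C*(-75))*Y(-1, W) = (-391/50*(-75))*(-1 - 1) = (1173/2)*(-2) = -1173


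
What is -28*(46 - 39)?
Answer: -196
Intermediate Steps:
-28*(46 - 39) = -28*7 = -196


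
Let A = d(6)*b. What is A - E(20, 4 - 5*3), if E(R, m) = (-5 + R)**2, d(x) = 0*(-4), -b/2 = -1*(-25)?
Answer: -225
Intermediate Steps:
b = -50 (b = -(-2)*(-25) = -2*25 = -50)
d(x) = 0
A = 0 (A = 0*(-50) = 0)
A - E(20, 4 - 5*3) = 0 - (-5 + 20)**2 = 0 - 1*15**2 = 0 - 1*225 = 0 - 225 = -225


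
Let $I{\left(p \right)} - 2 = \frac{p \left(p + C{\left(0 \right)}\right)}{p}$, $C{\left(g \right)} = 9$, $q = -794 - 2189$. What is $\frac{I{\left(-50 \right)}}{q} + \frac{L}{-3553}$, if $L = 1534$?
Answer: $- \frac{233545}{557821} \approx -0.41867$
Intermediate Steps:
$q = -2983$ ($q = -794 - 2189 = -2983$)
$I{\left(p \right)} = 11 + p$ ($I{\left(p \right)} = 2 + \frac{p \left(p + 9\right)}{p} = 2 + \frac{p \left(9 + p\right)}{p} = 2 + \left(9 + p\right) = 11 + p$)
$\frac{I{\left(-50 \right)}}{q} + \frac{L}{-3553} = \frac{11 - 50}{-2983} + \frac{1534}{-3553} = \left(-39\right) \left(- \frac{1}{2983}\right) + 1534 \left(- \frac{1}{3553}\right) = \frac{39}{2983} - \frac{1534}{3553} = - \frac{233545}{557821}$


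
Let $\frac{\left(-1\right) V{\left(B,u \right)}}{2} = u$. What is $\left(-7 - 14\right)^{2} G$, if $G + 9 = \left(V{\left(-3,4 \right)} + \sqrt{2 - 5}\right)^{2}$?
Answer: $22932 - 7056 i \sqrt{3} \approx 22932.0 - 12221.0 i$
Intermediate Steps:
$V{\left(B,u \right)} = - 2 u$
$G = -9 + \left(-8 + i \sqrt{3}\right)^{2}$ ($G = -9 + \left(\left(-2\right) 4 + \sqrt{2 - 5}\right)^{2} = -9 + \left(-8 + \sqrt{-3}\right)^{2} = -9 + \left(-8 + i \sqrt{3}\right)^{2} \approx 52.0 - 27.713 i$)
$\left(-7 - 14\right)^{2} G = \left(-7 - 14\right)^{2} \left(52 - 16 i \sqrt{3}\right) = \left(-21\right)^{2} \left(52 - 16 i \sqrt{3}\right) = 441 \left(52 - 16 i \sqrt{3}\right) = 22932 - 7056 i \sqrt{3}$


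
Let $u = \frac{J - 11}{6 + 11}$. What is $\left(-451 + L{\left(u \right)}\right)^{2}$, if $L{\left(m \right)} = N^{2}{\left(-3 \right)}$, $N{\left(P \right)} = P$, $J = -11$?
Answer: $195364$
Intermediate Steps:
$u = - \frac{22}{17}$ ($u = \frac{-11 - 11}{6 + 11} = - \frac{22}{17} \approx -1.2941$)
$L{\left(m \right)} = 9$ ($L{\left(m \right)} = \left(-3\right)^{2} = 9$)
$\left(-451 + L{\left(u \right)}\right)^{2} = \left(-451 + 9\right)^{2} = \left(-442\right)^{2} = 195364$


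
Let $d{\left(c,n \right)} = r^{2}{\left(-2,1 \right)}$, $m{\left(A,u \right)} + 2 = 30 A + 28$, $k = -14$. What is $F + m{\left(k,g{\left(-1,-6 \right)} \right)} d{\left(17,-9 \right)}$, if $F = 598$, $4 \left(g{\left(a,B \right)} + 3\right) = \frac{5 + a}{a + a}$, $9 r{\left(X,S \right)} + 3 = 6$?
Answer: $\frac{4988}{9} \approx 554.22$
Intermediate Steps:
$r{\left(X,S \right)} = \frac{1}{3}$ ($r{\left(X,S \right)} = - \frac{1}{3} + \frac{1}{9} \cdot 6 = - \frac{1}{3} + \frac{2}{3} = \frac{1}{3}$)
$g{\left(a,B \right)} = -3 + \frac{5 + a}{8 a}$ ($g{\left(a,B \right)} = -3 + \frac{\left(5 + a\right) \frac{1}{a + a}}{4} = -3 + \frac{\left(5 + a\right) \frac{1}{2 a}}{4} = -3 + \frac{\frac{1}{2} \frac{1}{a} \left(5 + a\right)}{4} = -3 + \frac{5 + a}{8 a}$)
$m{\left(A,u \right)} = 26 + 30 A$ ($m{\left(A,u \right)} = -2 + \left(30 A + 28\right) = -2 + \left(28 + 30 A\right) = 26 + 30 A$)
$d{\left(c,n \right)} = \frac{1}{9}$ ($d{\left(c,n \right)} = \left(\frac{1}{3}\right)^{2} = \frac{1}{9}$)
$F + m{\left(k,g{\left(-1,-6 \right)} \right)} d{\left(17,-9 \right)} = 598 + \left(26 + 30 \left(-14\right)\right) \frac{1}{9} = 598 + \left(26 - 420\right) \frac{1}{9} = 598 - \frac{394}{9} = \frac{4988}{9}$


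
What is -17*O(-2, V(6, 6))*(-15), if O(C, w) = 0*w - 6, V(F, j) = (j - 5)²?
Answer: -1530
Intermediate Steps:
V(F, j) = (-5 + j)²
O(C, w) = -6 (O(C, w) = 0 - 6 = -6)
-17*O(-2, V(6, 6))*(-15) = -17*(-6)*(-15) = 102*(-15) = -1530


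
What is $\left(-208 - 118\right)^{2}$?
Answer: $106276$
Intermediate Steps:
$\left(-208 - 118\right)^{2} = \left(-326\right)^{2} = 106276$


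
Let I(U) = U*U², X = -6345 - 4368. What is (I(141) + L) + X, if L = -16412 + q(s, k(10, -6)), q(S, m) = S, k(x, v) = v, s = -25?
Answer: 2776071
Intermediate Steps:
X = -10713
I(U) = U³
L = -16437 (L = -16412 - 25 = -16437)
(I(141) + L) + X = (141³ - 16437) - 10713 = (2803221 - 16437) - 10713 = 2786784 - 10713 = 2776071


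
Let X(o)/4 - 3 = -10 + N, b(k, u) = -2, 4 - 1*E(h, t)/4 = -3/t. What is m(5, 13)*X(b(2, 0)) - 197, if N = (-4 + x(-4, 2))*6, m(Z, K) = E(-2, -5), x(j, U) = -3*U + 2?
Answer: -3189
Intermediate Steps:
E(h, t) = 16 + 12/t (E(h, t) = 16 - (-12)/t = 16 + 12/t)
x(j, U) = 2 - 3*U
m(Z, K) = 68/5 (m(Z, K) = 16 + 12/(-5) = 16 + 12*(-1/5) = 16 - 12/5 = 68/5)
N = -48 (N = (-4 + (2 - 3*2))*6 = (-4 + (2 - 6))*6 = (-4 - 4)*6 = -8*6 = -48)
X(o) = -220 (X(o) = 12 + 4*(-10 - 48) = 12 + 4*(-58) = 12 - 232 = -220)
m(5, 13)*X(b(2, 0)) - 197 = (68/5)*(-220) - 197 = -2992 - 197 = -3189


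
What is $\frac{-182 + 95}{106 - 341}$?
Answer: $\frac{87}{235} \approx 0.37021$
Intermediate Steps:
$\frac{-182 + 95}{106 - 341} = - \frac{87}{-235} = \left(-87\right) \left(- \frac{1}{235}\right) = \frac{87}{235}$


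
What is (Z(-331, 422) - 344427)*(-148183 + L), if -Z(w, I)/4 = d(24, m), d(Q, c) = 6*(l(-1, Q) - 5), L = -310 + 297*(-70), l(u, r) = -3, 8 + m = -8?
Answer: 58273133505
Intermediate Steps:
m = -16 (m = -8 - 8 = -16)
L = -21100 (L = -310 - 20790 = -21100)
d(Q, c) = -48 (d(Q, c) = 6*(-3 - 5) = 6*(-8) = -48)
Z(w, I) = 192 (Z(w, I) = -4*(-48) = 192)
(Z(-331, 422) - 344427)*(-148183 + L) = (192 - 344427)*(-148183 - 21100) = -344235*(-169283) = 58273133505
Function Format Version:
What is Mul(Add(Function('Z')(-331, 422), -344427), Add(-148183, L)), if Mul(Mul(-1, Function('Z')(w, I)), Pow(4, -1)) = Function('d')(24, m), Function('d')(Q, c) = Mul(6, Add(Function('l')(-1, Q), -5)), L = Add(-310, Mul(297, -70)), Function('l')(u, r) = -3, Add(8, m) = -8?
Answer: 58273133505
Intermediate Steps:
m = -16 (m = Add(-8, -8) = -16)
L = -21100 (L = Add(-310, -20790) = -21100)
Function('d')(Q, c) = -48 (Function('d')(Q, c) = Mul(6, Add(-3, -5)) = Mul(6, -8) = -48)
Function('Z')(w, I) = 192 (Function('Z')(w, I) = Mul(-4, -48) = 192)
Mul(Add(Function('Z')(-331, 422), -344427), Add(-148183, L)) = Mul(Add(192, -344427), Add(-148183, -21100)) = Mul(-344235, -169283) = 58273133505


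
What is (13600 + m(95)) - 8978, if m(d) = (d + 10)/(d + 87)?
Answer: 120187/26 ≈ 4622.6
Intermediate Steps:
m(d) = (10 + d)/(87 + d)
(13600 + m(95)) - 8978 = (13600 + (10 + 95)/(87 + 95)) - 8978 = (13600 + 105/182) - 8978 = (13600 + (1/182)*105) - 8978 = (13600 + 15/26) - 8978 = 353615/26 - 8978 = 120187/26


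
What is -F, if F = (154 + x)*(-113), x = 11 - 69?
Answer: 10848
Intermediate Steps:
x = -58
F = -10848 (F = (154 - 58)*(-113) = 96*(-113) = -10848)
-F = -1*(-10848) = 10848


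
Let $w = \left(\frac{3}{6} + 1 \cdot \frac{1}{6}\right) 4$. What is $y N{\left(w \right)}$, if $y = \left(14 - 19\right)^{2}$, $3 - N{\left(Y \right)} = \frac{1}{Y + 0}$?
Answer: $\frac{525}{8} \approx 65.625$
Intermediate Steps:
$w = \frac{8}{3}$ ($w = \left(3 \cdot \frac{1}{6} + 1 \cdot \frac{1}{6}\right) 4 = \left(\frac{1}{2} + \frac{1}{6}\right) 4 = \frac{2}{3} \cdot 4 = \frac{8}{3} \approx 2.6667$)
$N{\left(Y \right)} = 3 - \frac{1}{Y}$ ($N{\left(Y \right)} = 3 - \frac{1}{Y + 0} = 3 - \frac{1}{Y}$)
$y = 25$ ($y = \left(-5\right)^{2} = 25$)
$y N{\left(w \right)} = 25 \left(3 - \frac{1}{\frac{8}{3}}\right) = 25 \left(3 - \frac{3}{8}\right) = 25 \cdot \frac{21}{8} = \frac{525}{8}$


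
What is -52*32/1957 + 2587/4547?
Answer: -2503449/8898479 ≈ -0.28133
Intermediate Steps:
-52*32/1957 + 2587/4547 = -1664*1/1957 + 2587*(1/4547) = -1664/1957 + 2587/4547 = -2503449/8898479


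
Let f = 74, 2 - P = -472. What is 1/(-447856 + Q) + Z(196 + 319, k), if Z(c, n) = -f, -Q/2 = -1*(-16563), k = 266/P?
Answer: -35592669/480982 ≈ -74.000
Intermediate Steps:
P = 474 (P = 2 - 1*(-472) = 2 + 472 = 474)
k = 133/237 (k = 266/474 = 266*(1/474) = 133/237 ≈ 0.56118)
Q = -33126 (Q = -(-2)*(-16563) = -2*16563 = -33126)
Z(c, n) = -74 (Z(c, n) = -1*74 = -74)
1/(-447856 + Q) + Z(196 + 319, k) = 1/(-447856 - 33126) - 74 = 1/(-480982) - 74 = -1/480982 - 74 = -35592669/480982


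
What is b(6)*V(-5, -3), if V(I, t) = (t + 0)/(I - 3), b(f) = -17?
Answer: -51/8 ≈ -6.3750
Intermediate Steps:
V(I, t) = t/(-3 + I)
b(6)*V(-5, -3) = -(-51)/(-3 - 5) = -(-51)/(-8) = -(-51)*(-1)/8 = -17*3/8 = -51/8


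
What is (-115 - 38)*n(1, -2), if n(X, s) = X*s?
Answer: 306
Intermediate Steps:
(-115 - 38)*n(1, -2) = (-115 - 38)*(1*(-2)) = -153*(-2) = 306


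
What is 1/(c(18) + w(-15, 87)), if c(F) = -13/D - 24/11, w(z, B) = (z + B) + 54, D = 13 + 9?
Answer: 22/2711 ≈ 0.0081151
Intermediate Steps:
D = 22
w(z, B) = 54 + B + z (w(z, B) = (B + z) + 54 = 54 + B + z)
c(F) = -61/22 (c(F) = -13/22 - 24/11 = -61/22)
1/(c(18) + w(-15, 87)) = 1/(-61/22 + (54 + 87 - 15)) = 1/(-61/22 + 126) = 1/(2711/22) = 22/2711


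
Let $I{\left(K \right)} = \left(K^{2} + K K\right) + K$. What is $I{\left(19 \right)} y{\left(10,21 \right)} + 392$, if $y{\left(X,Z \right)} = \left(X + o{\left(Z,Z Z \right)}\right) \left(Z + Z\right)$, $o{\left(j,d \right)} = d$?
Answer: $14036414$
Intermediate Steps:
$I{\left(K \right)} = K + 2 K^{2}$ ($I{\left(K \right)} = \left(K^{2} + K^{2}\right) + K = 2 K^{2} + K = K + 2 K^{2}$)
$y{\left(X,Z \right)} = 2 Z \left(X + Z^{2}\right)$ ($y{\left(X,Z \right)} = \left(X + Z Z\right) \left(Z + Z\right) = \left(X + Z^{2}\right) 2 Z = 2 Z \left(X + Z^{2}\right)$)
$I{\left(19 \right)} y{\left(10,21 \right)} + 392 = 19 \left(1 + 2 \cdot 19\right) 2 \cdot 21 \left(10 + 21^{2}\right) + 392 = 19 \left(1 + 38\right) 2 \cdot 21 \left(10 + 441\right) + 392 = 19 \cdot 39 \cdot 2 \cdot 21 \cdot 451 + 392 = 741 \cdot 18942 + 392 = 14036022 + 392 = 14036414$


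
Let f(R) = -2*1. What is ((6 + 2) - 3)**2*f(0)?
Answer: -50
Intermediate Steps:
f(R) = -2
((6 + 2) - 3)**2*f(0) = ((6 + 2) - 3)**2*(-2) = (8 - 3)**2*(-2) = 5**2*(-2) = 25*(-2) = -50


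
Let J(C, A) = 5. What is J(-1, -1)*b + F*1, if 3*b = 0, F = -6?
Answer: -6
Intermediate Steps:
b = 0 (b = (⅓)*0 = 0)
J(-1, -1)*b + F*1 = 5*0 - 6*1 = 0 - 6 = -6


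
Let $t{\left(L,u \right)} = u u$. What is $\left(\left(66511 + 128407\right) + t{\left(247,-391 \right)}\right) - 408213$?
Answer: $-60414$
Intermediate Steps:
$t{\left(L,u \right)} = u^{2}$
$\left(\left(66511 + 128407\right) + t{\left(247,-391 \right)}\right) - 408213 = \left(\left(66511 + 128407\right) + \left(-391\right)^{2}\right) - 408213 = \left(194918 + 152881\right) - 408213 = 347799 - 408213 = -60414$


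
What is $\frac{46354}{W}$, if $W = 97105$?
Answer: $\frac{46354}{97105} \approx 0.47736$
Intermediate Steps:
$\frac{46354}{W} = \frac{46354}{97105}$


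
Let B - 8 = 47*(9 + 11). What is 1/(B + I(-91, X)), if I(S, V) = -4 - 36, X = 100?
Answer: 1/908 ≈ 0.0011013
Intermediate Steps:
I(S, V) = -40
B = 948 (B = 8 + 47*(9 + 11) = 8 + 47*20 = 8 + 940 = 948)
1/(B + I(-91, X)) = 1/(948 - 40) = 1/908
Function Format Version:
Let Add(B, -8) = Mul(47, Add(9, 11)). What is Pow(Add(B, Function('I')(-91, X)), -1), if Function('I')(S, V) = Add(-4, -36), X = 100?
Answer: Rational(1, 908) ≈ 0.0011013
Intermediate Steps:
Function('I')(S, V) = -40
B = 948 (B = Add(8, Mul(47, Add(9, 11))) = Add(8, Mul(47, 20)) = Add(8, 940) = 948)
Pow(Add(B, Function('I')(-91, X)), -1) = Pow(Add(948, -40), -1) = Pow(908, -1) = Rational(1, 908)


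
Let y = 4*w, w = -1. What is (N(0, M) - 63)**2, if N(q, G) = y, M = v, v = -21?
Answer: 4489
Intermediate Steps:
M = -21
y = -4 (y = 4*(-1) = -4)
N(q, G) = -4
(N(0, M) - 63)**2 = (-4 - 63)**2 = (-67)**2 = 4489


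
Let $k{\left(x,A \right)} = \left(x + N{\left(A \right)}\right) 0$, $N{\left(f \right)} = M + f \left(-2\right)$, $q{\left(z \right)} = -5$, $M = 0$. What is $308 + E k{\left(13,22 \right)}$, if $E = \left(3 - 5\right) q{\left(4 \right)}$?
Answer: $308$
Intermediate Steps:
$N{\left(f \right)} = - 2 f$ ($N{\left(f \right)} = 0 + f \left(-2\right) = 0 - 2 f = - 2 f$)
$E = 10$ ($E = \left(3 - 5\right) \left(-5\right) = \left(-2\right) \left(-5\right) = 10$)
$k{\left(x,A \right)} = 0$ ($k{\left(x,A \right)} = \left(x - 2 A\right) 0 = 0$)
$308 + E k{\left(13,22 \right)} = 308 + 10 \cdot 0 = 308 + 0 = 308$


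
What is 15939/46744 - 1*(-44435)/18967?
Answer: 2379384653/886593448 ≈ 2.6837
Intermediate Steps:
15939/46744 - 1*(-44435)/18967 = 15939*(1/46744) + 44435*(1/18967) = 15939/46744 + 44435/18967 = 2379384653/886593448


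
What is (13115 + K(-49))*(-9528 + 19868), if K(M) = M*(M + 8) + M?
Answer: 155875500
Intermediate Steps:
K(M) = M + M*(8 + M) (K(M) = M*(8 + M) + M = M + M*(8 + M))
(13115 + K(-49))*(-9528 + 19868) = (13115 - 49*(9 - 49))*(-9528 + 19868) = (13115 - 49*(-40))*10340 = (13115 + 1960)*10340 = 15075*10340 = 155875500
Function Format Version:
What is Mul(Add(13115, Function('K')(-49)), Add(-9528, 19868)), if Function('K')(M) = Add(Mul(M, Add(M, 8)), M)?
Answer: 155875500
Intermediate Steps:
Function('K')(M) = Add(M, Mul(M, Add(8, M))) (Function('K')(M) = Add(Mul(M, Add(8, M)), M) = Add(M, Mul(M, Add(8, M))))
Mul(Add(13115, Function('K')(-49)), Add(-9528, 19868)) = Mul(Add(13115, Mul(-49, Add(9, -49))), Add(-9528, 19868)) = Mul(Add(13115, Mul(-49, -40)), 10340) = Mul(Add(13115, 1960), 10340) = Mul(15075, 10340) = 155875500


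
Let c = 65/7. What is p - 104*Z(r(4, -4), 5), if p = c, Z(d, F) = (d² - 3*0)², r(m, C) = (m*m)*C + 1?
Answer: -11468155543/7 ≈ -1.6383e+9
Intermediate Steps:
c = 65/7 (c = 65*(⅐) = 65/7 ≈ 9.2857)
r(m, C) = 1 + C*m² (r(m, C) = m²*C + 1 = C*m² + 1 = 1 + C*m²)
Z(d, F) = d⁴ (Z(d, F) = (d² + 0)² = (d²)² = d⁴)
p = 65/7 ≈ 9.2857
p - 104*Z(r(4, -4), 5) = 65/7 - 104*(1 - 4*4²)⁴ = 65/7 - 104*(1 - 4*16)⁴ = 65/7 - 104*(1 - 64)⁴ = 65/7 - 104*(-63)⁴ = 65/7 - 104*15752961 = 65/7 - 1638307944 = -11468155543/7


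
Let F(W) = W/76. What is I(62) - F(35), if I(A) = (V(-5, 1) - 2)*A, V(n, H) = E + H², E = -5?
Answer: -28307/76 ≈ -372.46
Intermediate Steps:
F(W) = W/76 (F(W) = W*(1/76) = W/76)
V(n, H) = -5 + H²
I(A) = -6*A (I(A) = ((-5 + 1²) - 2)*A = ((-5 + 1) - 2)*A = (-4 - 2)*A = -6*A)
I(62) - F(35) = -6*62 - 35/76 = -372 - 1*35/76 = -372 - 35/76 = -28307/76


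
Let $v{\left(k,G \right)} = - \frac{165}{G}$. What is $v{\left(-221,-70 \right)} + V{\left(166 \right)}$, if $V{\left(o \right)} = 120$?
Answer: $\frac{1713}{14} \approx 122.36$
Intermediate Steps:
$v{\left(-221,-70 \right)} + V{\left(166 \right)} = - \frac{165}{-70} + 120 = \left(-165\right) \left(- \frac{1}{70}\right) + 120 = \frac{33}{14} + 120 = \frac{1713}{14}$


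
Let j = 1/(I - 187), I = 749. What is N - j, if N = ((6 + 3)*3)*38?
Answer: 576611/562 ≈ 1026.0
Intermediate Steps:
N = 1026 (N = (9*3)*38 = 27*38 = 1026)
j = 1/562 (j = 1/(749 - 187) = 1/562 ≈ 0.0017794)
N - j = 1026 - 1*1/562 = 1026 - 1/562 = 576611/562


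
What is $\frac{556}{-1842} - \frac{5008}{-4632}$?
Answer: $\frac{46176}{59251} \approx 0.77933$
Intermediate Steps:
$\frac{556}{-1842} - \frac{5008}{-4632} = 556 \left(- \frac{1}{1842}\right) - - \frac{626}{579} = - \frac{278}{921} + \frac{626}{579} = \frac{46176}{59251}$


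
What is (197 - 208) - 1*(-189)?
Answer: 178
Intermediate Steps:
(197 - 208) - 1*(-189) = -11 + 189 = 178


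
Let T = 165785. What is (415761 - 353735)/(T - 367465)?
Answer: -31013/100840 ≈ -0.30755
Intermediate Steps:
(415761 - 353735)/(T - 367465) = (415761 - 353735)/(165785 - 367465) = 62026/(-201680) = 62026*(-1/201680) = -31013/100840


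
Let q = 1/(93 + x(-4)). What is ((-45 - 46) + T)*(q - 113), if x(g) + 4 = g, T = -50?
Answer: 1354164/85 ≈ 15931.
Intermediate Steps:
x(g) = -4 + g
q = 1/85 (q = 1/(93 + (-4 - 4)) = 1/(93 - 8) = 1/85 ≈ 0.011765)
((-45 - 46) + T)*(q - 113) = ((-45 - 46) - 50)*(1/85 - 113) = (-91 - 50)*(-9604/85) = -141*(-9604/85) = 1354164/85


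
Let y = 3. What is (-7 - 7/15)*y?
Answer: -112/5 ≈ -22.400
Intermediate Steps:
(-7 - 7/15)*y = (-7 - 7/15)*3 = -112/15*3 = -112/5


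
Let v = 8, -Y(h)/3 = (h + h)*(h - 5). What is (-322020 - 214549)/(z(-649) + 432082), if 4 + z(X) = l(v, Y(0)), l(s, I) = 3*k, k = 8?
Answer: -48779/39282 ≈ -1.2418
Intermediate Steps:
Y(h) = -6*h*(-5 + h) (Y(h) = -3*(h + h)*(h - 5) = -3*2*h*(-5 + h) = -6*h*(-5 + h))
l(s, I) = 24 (l(s, I) = 3*8 = 24)
z(X) = 20 (z(X) = -4 + 24 = 20)
(-322020 - 214549)/(z(-649) + 432082) = (-322020 - 214549)/(20 + 432082) = -536569/432102 = -536569*1/432102 = -48779/39282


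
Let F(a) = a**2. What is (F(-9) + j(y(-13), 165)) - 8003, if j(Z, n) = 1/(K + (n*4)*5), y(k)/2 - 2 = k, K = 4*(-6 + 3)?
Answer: -26047535/3288 ≈ -7922.0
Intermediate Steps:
K = -12 (K = 4*(-3) = -12)
y(k) = 4 + 2*k
j(Z, n) = 1/(-12 + 20*n) (j(Z, n) = 1/(-12 + (n*4)*5) = 1/(-12 + (4*n)*5) = 1/(-12 + 20*n))
(F(-9) + j(y(-13), 165)) - 8003 = ((-9)**2 + 1/(4*(-3 + 5*165))) - 8003 = (81 + 1/(4*(-3 + 825))) - 8003 = (81 + (1/4)/822) - 8003 = (81 + (1/4)*(1/822)) - 8003 = (81 + 1/3288) - 8003 = 266329/3288 - 8003 = -26047535/3288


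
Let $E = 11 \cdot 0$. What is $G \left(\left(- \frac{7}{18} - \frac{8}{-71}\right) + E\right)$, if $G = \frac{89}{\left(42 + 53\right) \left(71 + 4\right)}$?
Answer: $- \frac{31417}{9105750} \approx -0.0034502$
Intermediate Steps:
$G = \frac{89}{7125}$ ($G = \frac{89}{95 \cdot 75} = \frac{89}{7125} \approx 0.012491$)
$E = 0$
$G \left(\left(- \frac{7}{18} - \frac{8}{-71}\right) + E\right) = \frac{89 \left(\left(- \frac{7}{18} - \frac{8}{-71}\right) + 0\right)}{7125} = \frac{89 \left(\left(\left(-7\right) \frac{1}{18} - - \frac{8}{71}\right) + 0\right)}{7125} = \frac{89 \left(\left(- \frac{7}{18} + \frac{8}{71}\right) + 0\right)}{7125} = \frac{89 \left(- \frac{353}{1278} + 0\right)}{7125} = \frac{89}{7125} \left(- \frac{353}{1278}\right) = - \frac{31417}{9105750}$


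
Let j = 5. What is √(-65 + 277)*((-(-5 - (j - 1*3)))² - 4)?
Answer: 90*√53 ≈ 655.21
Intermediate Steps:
√(-65 + 277)*((-(-5 - (j - 1*3)))² - 4) = √(-65 + 277)*((-(-5 - (5 - 1*3)))² - 4) = √212*((-(-5 - (5 - 3)))² - 4) = (2*√53)*((-(-5 - 1*2))² - 4) = (2*√53)*((-(-5 - 2))² - 4) = (2*√53)*((-1*(-7))² - 4) = (2*√53)*(7² - 4) = (2*√53)*(49 - 4) = (2*√53)*45 = 90*√53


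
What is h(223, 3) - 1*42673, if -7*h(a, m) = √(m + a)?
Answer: -42673 - √226/7 ≈ -42675.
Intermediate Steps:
h(a, m) = -√(a + m)/7 (h(a, m) = -√(m + a)/7 = -√(a + m)/7)
h(223, 3) - 1*42673 = -√(223 + 3)/7 - 1*42673 = -√226/7 - 42673 = -42673 - √226/7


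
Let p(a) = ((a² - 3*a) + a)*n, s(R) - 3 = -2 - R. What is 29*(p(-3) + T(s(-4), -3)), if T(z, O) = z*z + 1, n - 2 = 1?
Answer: 2059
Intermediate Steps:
s(R) = 1 - R (s(R) = 3 + (-2 - R) = 1 - R)
n = 3 (n = 2 + 1 = 3)
T(z, O) = 1 + z² (T(z, O) = z² + 1 = 1 + z²)
p(a) = -6*a + 3*a² (p(a) = ((a² - 3*a) + a)*3 = (a² - 2*a)*3 = -6*a + 3*a²)
29*(p(-3) + T(s(-4), -3)) = 29*(3*(-3)*(-2 - 3) + (1 + (1 - 1*(-4))²)) = 29*(3*(-3)*(-5) + (1 + (1 + 4)²)) = 29*(45 + (1 + 5²)) = 29*(45 + (1 + 25)) = 29*(45 + 26) = 29*71 = 2059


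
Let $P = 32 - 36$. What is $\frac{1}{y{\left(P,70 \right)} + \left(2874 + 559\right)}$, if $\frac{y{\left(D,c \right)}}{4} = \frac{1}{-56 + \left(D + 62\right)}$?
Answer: $\frac{1}{3435} \approx 0.00029112$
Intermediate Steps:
$P = -4$ ($P = 32 - 36 = -4$)
$y{\left(D,c \right)} = \frac{4}{6 + D}$ ($y{\left(D,c \right)} = \frac{4}{-56 + \left(D + 62\right)} = \frac{4}{-56 + \left(62 + D\right)} = \frac{4}{6 + D}$)
$\frac{1}{y{\left(P,70 \right)} + \left(2874 + 559\right)} = \frac{1}{\frac{4}{6 - 4} + \left(2874 + 559\right)} = \frac{1}{\frac{4}{2} + 3433} = \frac{1}{4 \cdot \frac{1}{2} + 3433} = \frac{1}{2 + 3433} = \frac{1}{3435}$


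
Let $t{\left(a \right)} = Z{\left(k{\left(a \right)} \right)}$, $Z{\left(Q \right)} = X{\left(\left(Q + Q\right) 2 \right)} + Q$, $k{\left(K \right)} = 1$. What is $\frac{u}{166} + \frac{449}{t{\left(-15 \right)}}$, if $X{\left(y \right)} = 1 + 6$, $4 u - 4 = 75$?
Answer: $\frac{18673}{332} \approx 56.244$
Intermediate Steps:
$u = \frac{79}{4}$ ($u = 1 + \frac{1}{4} \cdot 75 = 1 + \frac{75}{4} = \frac{79}{4} \approx 19.75$)
$X{\left(y \right)} = 7$
$Z{\left(Q \right)} = 7 + Q$
$t{\left(a \right)} = 8$ ($t{\left(a \right)} = 7 + 1 = 8$)
$\frac{u}{166} + \frac{449}{t{\left(-15 \right)}} = \frac{79}{4 \cdot 166} + \frac{449}{8} = \frac{79}{4} \cdot \frac{1}{166} + 449 \cdot \frac{1}{8} = \frac{79}{664} + \frac{449}{8} = \frac{18673}{332}$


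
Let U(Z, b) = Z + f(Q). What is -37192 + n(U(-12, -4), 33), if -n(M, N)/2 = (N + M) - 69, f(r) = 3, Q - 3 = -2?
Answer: -37102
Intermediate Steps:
Q = 1 (Q = 3 - 2 = 1)
U(Z, b) = 3 + Z (U(Z, b) = Z + 3 = 3 + Z)
n(M, N) = 138 - 2*M - 2*N (n(M, N) = -2*((N + M) - 69) = -2*((M + N) - 69) = -2*(-69 + M + N) = 138 - 2*M - 2*N)
-37192 + n(U(-12, -4), 33) = -37192 + (138 - 2*(3 - 12) - 2*33) = -37192 + (138 - 2*(-9) - 66) = -37192 + (138 + 18 - 66) = -37192 + 90 = -37102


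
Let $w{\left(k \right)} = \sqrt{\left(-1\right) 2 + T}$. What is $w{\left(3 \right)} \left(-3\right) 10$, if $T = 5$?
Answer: $- 30 \sqrt{3} \approx -51.962$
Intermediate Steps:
$w{\left(k \right)} = \sqrt{3}$ ($w{\left(k \right)} = \sqrt{\left(-1\right) 2 + 5} = \sqrt{-2 + 5} = \sqrt{3}$)
$w{\left(3 \right)} \left(-3\right) 10 = \sqrt{3} \left(-3\right) 10 = - 3 \sqrt{3} \cdot 10 = - 30 \sqrt{3}$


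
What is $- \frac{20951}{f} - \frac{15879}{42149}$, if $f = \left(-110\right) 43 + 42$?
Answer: $\frac{808622947}{197594512} \approx 4.0923$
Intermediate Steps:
$f = -4688$ ($f = -4730 + 42 = -4688$)
$- \frac{20951}{f} - \frac{15879}{42149} = - \frac{20951}{-4688} - \frac{15879}{42149} = \left(-20951\right) \left(- \frac{1}{4688}\right) - \frac{15879}{42149} = \frac{20951}{4688} - \frac{15879}{42149} = \frac{808622947}{197594512}$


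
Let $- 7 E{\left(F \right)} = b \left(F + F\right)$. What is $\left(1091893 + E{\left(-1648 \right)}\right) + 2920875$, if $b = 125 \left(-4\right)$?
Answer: $\frac{26441376}{7} \approx 3.7773 \cdot 10^{6}$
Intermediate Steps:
$b = -500$
$E{\left(F \right)} = \frac{1000 F}{7}$ ($E{\left(F \right)} = - \frac{\left(-500\right) \left(F + F\right)}{7} = - \frac{\left(-500\right) 2 F}{7} = - \frac{\left(-1000\right) F}{7} = \frac{1000 F}{7}$)
$\left(1091893 + E{\left(-1648 \right)}\right) + 2920875 = \left(1091893 + \frac{1000}{7} \left(-1648\right)\right) + 2920875 = \left(1091893 - \frac{1648000}{7}\right) + 2920875 = \frac{5995251}{7} + 2920875 = \frac{26441376}{7}$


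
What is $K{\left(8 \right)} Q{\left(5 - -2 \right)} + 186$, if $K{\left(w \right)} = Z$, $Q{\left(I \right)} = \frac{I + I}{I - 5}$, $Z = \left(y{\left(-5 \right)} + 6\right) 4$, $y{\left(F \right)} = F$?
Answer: $214$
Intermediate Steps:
$Z = 4$ ($Z = \left(-5 + 6\right) 4 = 1 \cdot 4 = 4$)
$Q{\left(I \right)} = \frac{2 I}{-5 + I}$
$K{\left(w \right)} = 4$
$K{\left(8 \right)} Q{\left(5 - -2 \right)} + 186 = 4 \frac{2 \left(5 - -2\right)}{-5 + \left(5 - -2\right)} + 186 = 4 \frac{2 \left(5 + 2\right)}{-5 + \left(5 + 2\right)} + 186 = 4 \cdot 2 \cdot 7 \frac{1}{-5 + 7} + 186 = 4 \cdot 2 \cdot 7 \cdot \frac{1}{2} + 186 = 4 \cdot 7 + 186 = 28 + 186 = 214$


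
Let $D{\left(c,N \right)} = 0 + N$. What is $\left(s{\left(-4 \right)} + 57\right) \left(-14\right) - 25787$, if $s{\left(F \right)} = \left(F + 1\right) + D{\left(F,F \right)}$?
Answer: $-26487$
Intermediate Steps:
$D{\left(c,N \right)} = N$
$s{\left(F \right)} = 1 + 2 F$ ($s{\left(F \right)} = \left(F + 1\right) + F = \left(1 + F\right) + F = 1 + 2 F$)
$\left(s{\left(-4 \right)} + 57\right) \left(-14\right) - 25787 = \left(\left(1 + 2 \left(-4\right)\right) + 57\right) \left(-14\right) - 25787 = \left(\left(1 - 8\right) + 57\right) \left(-14\right) - 25787 = \left(-7 + 57\right) \left(-14\right) - 25787 = 50 \left(-14\right) - 25787 = -700 - 25787 = -26487$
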